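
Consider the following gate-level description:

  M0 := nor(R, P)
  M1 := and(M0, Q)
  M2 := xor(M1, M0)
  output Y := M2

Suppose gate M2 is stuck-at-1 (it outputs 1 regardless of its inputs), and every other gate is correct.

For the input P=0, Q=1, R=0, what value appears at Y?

Propagate with M2 forced: M0=1, M1=1, M2=1 [stuck-at-1].
So Y = 1. (Without the fault it would be 0.)

1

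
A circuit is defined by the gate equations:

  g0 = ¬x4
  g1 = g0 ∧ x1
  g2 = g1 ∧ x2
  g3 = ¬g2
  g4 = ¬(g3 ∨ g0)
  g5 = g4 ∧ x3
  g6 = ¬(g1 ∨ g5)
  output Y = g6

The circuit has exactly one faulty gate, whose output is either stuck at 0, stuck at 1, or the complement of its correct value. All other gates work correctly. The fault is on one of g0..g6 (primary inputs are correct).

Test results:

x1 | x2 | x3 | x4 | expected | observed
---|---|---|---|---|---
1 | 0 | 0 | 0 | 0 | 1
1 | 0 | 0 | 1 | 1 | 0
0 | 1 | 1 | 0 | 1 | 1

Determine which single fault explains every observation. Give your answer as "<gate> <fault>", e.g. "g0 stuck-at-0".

g0 inverted output

Fault-free values for test 1 (x1=1, x2=0, x3=0, x4=0): g0=1, g1=1, g2=0, g3=1, g4=0, g5=0, g6=0, giving Y=0. Observed 1.
Test 1: faults giving observed 1 are {g0 stuck-at-0, g0 inverted output, g1 stuck-at-0, g1 inverted output, g6 stuck-at-1, g6 inverted output}.
Test 2 (x1=1, x2=0, x3=0, x4=1): fault-free g0=0, g1=0, g2=0, g3=1, g4=0, g5=0, g6=1 → 1; observed 0. Eliminates g0 stuck-at-0, g1 stuck-at-0, g6 stuck-at-1.
Test 3 (x1=0, x2=1, x3=1, x4=0): fault-free g0=1, g1=0, g2=0, g3=1, g4=0, g5=0, g6=1 → 1; observed 1. Eliminates g1 inverted output, g6 inverted output.
Only g0 inverted output is consistent with every test.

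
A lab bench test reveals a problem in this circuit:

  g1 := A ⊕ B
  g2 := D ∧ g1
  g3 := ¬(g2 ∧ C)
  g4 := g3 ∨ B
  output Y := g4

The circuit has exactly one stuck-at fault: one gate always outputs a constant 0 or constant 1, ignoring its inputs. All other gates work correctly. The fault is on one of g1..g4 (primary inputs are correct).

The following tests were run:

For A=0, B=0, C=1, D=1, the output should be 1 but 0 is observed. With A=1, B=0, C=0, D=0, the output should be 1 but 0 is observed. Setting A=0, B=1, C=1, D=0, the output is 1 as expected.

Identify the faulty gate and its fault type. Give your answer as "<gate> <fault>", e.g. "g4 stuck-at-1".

g3 stuck-at-0

Fault-free values for test 1 (A=0, B=0, C=1, D=1): g1=0, g2=0, g3=1, g4=1, giving Y=1. Observed 0.
Test 1: faults giving observed 0 are {g1 stuck-at-1, g2 stuck-at-1, g3 stuck-at-0, g4 stuck-at-0}.
Test 2 (A=1, B=0, C=0, D=0): fault-free g1=1, g2=0, g3=1, g4=1 → 1; observed 0. Eliminates g1 stuck-at-1, g2 stuck-at-1.
Test 3 (A=0, B=1, C=1, D=0): fault-free g1=1, g2=0, g3=1, g4=1 → 1; observed 1. Eliminates g4 stuck-at-0.
Only g3 stuck-at-0 is consistent with every test.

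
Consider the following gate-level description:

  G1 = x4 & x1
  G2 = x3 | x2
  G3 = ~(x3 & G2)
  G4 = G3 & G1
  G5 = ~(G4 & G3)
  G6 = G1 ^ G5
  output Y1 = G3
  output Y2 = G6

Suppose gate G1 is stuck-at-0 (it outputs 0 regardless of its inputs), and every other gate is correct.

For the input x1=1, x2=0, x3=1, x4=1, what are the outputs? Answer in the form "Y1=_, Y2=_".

Propagate with G1 forced: G1=0 [stuck-at-0], G2=1, G3=0, G4=0, G5=1, G6=1.
So the outputs are Y1=0, Y2=1. (Without the fault they would be Y1=0, Y2=0.)

Y1=0, Y2=1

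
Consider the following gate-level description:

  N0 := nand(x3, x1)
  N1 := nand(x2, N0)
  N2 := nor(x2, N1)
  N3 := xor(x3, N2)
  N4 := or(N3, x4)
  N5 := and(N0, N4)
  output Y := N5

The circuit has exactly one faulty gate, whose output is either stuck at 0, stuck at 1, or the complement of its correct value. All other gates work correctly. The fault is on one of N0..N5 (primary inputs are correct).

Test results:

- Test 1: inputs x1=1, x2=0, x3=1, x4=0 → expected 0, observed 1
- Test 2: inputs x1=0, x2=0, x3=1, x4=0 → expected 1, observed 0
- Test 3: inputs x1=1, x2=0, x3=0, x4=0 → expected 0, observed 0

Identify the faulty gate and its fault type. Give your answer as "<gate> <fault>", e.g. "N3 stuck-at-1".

N0 inverted output

Fault-free values for test 1 (x1=1, x2=0, x3=1, x4=0): N0=0, N1=1, N2=0, N3=1, N4=1, N5=0, giving Y=0. Observed 1.
Test 1: faults giving observed 1 are {N0 stuck-at-1, N0 inverted output, N5 stuck-at-1, N5 inverted output}.
Test 2 (x1=0, x2=0, x3=1, x4=0): fault-free N0=1, N1=1, N2=0, N3=1, N4=1, N5=1 → 1; observed 0. Eliminates N0 stuck-at-1, N5 stuck-at-1.
Test 3 (x1=1, x2=0, x3=0, x4=0): fault-free N0=1, N1=1, N2=0, N3=0, N4=0, N5=0 → 0; observed 0. Eliminates N5 inverted output.
Only N0 inverted output is consistent with every test.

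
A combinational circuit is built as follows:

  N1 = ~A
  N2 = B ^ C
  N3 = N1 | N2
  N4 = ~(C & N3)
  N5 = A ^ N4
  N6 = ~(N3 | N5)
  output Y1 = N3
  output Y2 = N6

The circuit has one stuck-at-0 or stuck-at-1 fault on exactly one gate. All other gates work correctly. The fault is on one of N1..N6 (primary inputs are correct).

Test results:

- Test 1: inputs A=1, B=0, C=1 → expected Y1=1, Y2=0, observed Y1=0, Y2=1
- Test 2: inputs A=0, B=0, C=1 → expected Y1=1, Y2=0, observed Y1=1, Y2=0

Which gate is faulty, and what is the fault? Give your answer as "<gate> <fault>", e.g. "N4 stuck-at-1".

N2 stuck-at-0

Fault-free values for test 1 (A=1, B=0, C=1): N1=0, N2=1, N3=1, N4=0, N5=1, N6=0, giving Y1=1, Y2=0. Observed Y1=0, Y2=1.
Test 1: faults giving observed Y1=0, Y2=1 are {N2 stuck-at-0, N3 stuck-at-0}.
Test 2 (A=0, B=0, C=1): fault-free N1=1, N2=1, N3=1, N4=0, N5=0, N6=0 → Y1=1, Y2=0; observed Y1=1, Y2=0. Eliminates N3 stuck-at-0.
Only N2 stuck-at-0 is consistent with every test.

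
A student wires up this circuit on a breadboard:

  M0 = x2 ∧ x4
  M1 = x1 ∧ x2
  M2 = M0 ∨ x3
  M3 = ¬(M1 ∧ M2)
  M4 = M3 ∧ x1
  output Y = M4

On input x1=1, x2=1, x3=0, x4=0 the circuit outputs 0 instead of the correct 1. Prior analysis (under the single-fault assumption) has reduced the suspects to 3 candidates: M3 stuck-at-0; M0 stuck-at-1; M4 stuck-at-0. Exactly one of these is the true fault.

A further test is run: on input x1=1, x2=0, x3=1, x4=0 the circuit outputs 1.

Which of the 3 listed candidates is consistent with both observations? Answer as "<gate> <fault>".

M0 stuck-at-1

Evaluate each candidate on input x1=1, x2=0, x3=1, x4=0:
  M3 stuck-at-0: M0=0, M1=0, M2=1, M3=0 [stuck-at-0], M4=0 → 0 — eliminated
  M0 stuck-at-1: M0=1 [stuck-at-1], M1=0, M2=1, M3=1, M4=1 → 1 — matches
  M4 stuck-at-0: M0=0, M1=0, M2=1, M3=1, M4=0 [stuck-at-0] → 0 — eliminated
Only M0 stuck-at-1 reproduces the observed 1.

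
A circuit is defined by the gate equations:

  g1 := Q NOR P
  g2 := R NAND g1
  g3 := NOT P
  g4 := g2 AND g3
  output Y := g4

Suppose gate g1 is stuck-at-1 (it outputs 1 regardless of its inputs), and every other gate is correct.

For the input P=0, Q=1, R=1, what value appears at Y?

Propagate with g1 forced: g1=1 [stuck-at-1], g2=0, g3=1, g4=0.
So Y = 0. (Without the fault it would be 1.)

0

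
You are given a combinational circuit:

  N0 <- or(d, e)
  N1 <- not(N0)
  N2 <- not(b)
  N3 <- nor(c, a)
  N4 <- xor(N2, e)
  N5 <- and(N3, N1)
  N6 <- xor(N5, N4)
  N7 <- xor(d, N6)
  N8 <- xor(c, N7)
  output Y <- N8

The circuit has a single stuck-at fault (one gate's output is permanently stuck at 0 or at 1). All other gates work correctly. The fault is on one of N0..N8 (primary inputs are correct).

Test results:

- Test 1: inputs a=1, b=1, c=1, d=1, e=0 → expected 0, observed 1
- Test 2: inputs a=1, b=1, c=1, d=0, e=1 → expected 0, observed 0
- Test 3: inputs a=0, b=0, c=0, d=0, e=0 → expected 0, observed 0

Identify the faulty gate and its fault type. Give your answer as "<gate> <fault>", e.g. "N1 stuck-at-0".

N4 stuck-at-1

Fault-free values for test 1 (a=1, b=1, c=1, d=1, e=0): N0=1, N1=0, N2=0, N3=0, N4=0, N5=0, N6=0, N7=1, N8=0, giving Y=0. Observed 1.
Test 1: faults giving observed 1 are {N2 stuck-at-1, N4 stuck-at-1, N5 stuck-at-1, N6 stuck-at-1, N7 stuck-at-0, N8 stuck-at-1}.
Test 2 (a=1, b=1, c=1, d=0, e=1): fault-free N0=1, N1=0, N2=0, N3=0, N4=1, N5=0, N6=1, N7=1, N8=0 → 0; observed 0. Eliminates N2 stuck-at-1, N5 stuck-at-1, N7 stuck-at-0, N8 stuck-at-1.
Test 3 (a=0, b=0, c=0, d=0, e=0): fault-free N0=0, N1=1, N2=1, N3=1, N4=1, N5=1, N6=0, N7=0, N8=0 → 0; observed 0. Eliminates N6 stuck-at-1.
Only N4 stuck-at-1 is consistent with every test.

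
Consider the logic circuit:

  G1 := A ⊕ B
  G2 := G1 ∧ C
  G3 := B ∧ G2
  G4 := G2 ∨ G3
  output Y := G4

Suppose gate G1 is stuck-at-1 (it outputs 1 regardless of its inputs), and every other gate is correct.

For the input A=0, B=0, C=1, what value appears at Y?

Propagate with G1 forced: G1=1 [stuck-at-1], G2=1, G3=0, G4=1.
So Y = 1. (Without the fault it would be 0.)

1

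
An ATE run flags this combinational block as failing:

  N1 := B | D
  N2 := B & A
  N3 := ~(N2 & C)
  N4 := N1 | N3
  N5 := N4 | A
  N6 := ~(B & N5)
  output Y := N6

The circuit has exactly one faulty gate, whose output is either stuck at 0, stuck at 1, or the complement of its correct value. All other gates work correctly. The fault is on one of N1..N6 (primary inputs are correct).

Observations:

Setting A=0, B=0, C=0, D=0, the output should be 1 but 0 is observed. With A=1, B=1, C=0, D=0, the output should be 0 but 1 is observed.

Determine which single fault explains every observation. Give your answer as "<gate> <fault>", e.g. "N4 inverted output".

Fault-free values for test 1 (A=0, B=0, C=0, D=0): N1=0, N2=0, N3=1, N4=1, N5=1, N6=1, giving Y=1. Observed 0.
Test 1: faults giving observed 0 are {N6 stuck-at-0, N6 inverted output}.
Test 2 (A=1, B=1, C=0, D=0): fault-free N1=1, N2=1, N3=1, N4=1, N5=1, N6=0 → 0; observed 1. Eliminates N6 stuck-at-0.
Only N6 inverted output is consistent with every test.

N6 inverted output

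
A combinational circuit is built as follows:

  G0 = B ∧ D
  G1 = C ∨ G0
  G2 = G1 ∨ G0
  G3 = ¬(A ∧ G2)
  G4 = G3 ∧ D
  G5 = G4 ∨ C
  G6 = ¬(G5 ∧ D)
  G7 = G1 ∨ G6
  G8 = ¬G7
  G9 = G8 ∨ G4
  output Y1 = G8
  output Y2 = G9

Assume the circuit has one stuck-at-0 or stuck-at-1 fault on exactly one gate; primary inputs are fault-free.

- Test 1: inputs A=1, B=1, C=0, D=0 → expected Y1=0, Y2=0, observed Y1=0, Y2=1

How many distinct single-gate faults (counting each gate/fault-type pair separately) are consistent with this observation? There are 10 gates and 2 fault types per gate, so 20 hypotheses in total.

Fault-free: G0=0, G1=0, G2=0, G3=1, G4=0, G5=0, G6=1, G7=1, G8=0, G9=0 → Y1=0, Y2=0. Observed Y1=0, Y2=1.
  G0: none of the 2 fault types match ✗
  G1: none of the 2 fault types match ✗
  G2: none of the 2 fault types match ✗
  G3: none of the 2 fault types match ✗
  G4: stuck-at-1 ✓; others ✗
  G5: none of the 2 fault types match ✗
  G6: none of the 2 fault types match ✗
  G7: none of the 2 fault types match ✗
  G8: none of the 2 fault types match ✗
  G9: stuck-at-1 ✓; others ✗
Consistent faults: {G4 stuck-at-1, G9 stuck-at-1} — 2 in all.

2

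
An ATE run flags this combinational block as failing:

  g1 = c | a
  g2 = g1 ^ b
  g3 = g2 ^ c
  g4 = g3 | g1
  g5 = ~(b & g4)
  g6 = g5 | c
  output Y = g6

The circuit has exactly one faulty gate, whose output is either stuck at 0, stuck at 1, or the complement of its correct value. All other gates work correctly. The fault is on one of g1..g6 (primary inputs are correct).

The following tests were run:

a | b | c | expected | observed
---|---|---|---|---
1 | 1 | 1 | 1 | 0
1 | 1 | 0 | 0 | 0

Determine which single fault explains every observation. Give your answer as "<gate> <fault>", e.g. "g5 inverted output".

g6 stuck-at-0

Fault-free values for test 1 (a=1, b=1, c=1): g1=1, g2=0, g3=1, g4=1, g5=0, g6=1, giving Y=1. Observed 0.
Test 1: faults giving observed 0 are {g6 stuck-at-0, g6 inverted output}.
Test 2 (a=1, b=1, c=0): fault-free g1=1, g2=0, g3=0, g4=1, g5=0, g6=0 → 0; observed 0. Eliminates g6 inverted output.
Only g6 stuck-at-0 is consistent with every test.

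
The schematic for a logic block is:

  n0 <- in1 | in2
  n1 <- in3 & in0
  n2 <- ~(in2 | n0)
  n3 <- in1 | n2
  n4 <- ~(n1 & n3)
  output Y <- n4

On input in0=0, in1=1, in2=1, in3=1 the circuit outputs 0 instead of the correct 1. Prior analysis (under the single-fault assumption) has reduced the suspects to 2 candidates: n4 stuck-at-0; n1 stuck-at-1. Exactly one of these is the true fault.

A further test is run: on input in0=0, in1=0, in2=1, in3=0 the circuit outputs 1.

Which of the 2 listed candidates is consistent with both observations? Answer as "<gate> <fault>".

Evaluate each candidate on input in0=0, in1=0, in2=1, in3=0:
  n4 stuck-at-0: n0=1, n1=0, n2=0, n3=0, n4=0 [stuck-at-0] → 0 — eliminated
  n1 stuck-at-1: n0=1, n1=1 [stuck-at-1], n2=0, n3=0, n4=1 → 1 — matches
Only n1 stuck-at-1 reproduces the observed 1.

n1 stuck-at-1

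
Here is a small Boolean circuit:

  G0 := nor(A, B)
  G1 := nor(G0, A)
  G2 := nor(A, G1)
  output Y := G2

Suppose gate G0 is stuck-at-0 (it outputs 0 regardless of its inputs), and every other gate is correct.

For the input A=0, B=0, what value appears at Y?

0

Propagate with G0 forced: G0=0 [stuck-at-0], G1=1, G2=0.
So Y = 0. (Without the fault it would be 1.)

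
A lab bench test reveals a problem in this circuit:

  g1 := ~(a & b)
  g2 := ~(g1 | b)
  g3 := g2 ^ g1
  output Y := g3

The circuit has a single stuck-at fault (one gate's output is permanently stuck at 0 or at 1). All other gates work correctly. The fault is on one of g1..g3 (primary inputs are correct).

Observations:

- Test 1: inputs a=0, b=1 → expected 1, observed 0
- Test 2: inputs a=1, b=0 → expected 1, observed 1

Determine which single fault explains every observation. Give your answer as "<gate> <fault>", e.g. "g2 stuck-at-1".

g1 stuck-at-0

Fault-free values for test 1 (a=0, b=1): g1=1, g2=0, g3=1, giving Y=1. Observed 0.
Test 1: faults giving observed 0 are {g1 stuck-at-0, g2 stuck-at-1, g3 stuck-at-0}.
Test 2 (a=1, b=0): fault-free g1=1, g2=0, g3=1 → 1; observed 1. Eliminates g2 stuck-at-1, g3 stuck-at-0.
Only g1 stuck-at-0 is consistent with every test.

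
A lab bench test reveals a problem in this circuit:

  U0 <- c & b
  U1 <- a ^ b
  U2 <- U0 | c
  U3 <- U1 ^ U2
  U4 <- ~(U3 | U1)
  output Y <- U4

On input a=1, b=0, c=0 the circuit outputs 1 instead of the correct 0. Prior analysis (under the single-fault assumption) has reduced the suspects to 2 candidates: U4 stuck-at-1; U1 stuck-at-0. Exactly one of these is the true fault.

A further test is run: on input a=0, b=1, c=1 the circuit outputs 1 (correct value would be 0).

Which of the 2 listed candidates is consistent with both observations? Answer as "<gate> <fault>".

Evaluate each candidate on input a=0, b=1, c=1:
  U4 stuck-at-1: U0=1, U1=1, U2=1, U3=0, U4=1 [stuck-at-1] → 1 — matches
  U1 stuck-at-0: U0=1, U1=0 [stuck-at-0], U2=1, U3=1, U4=0 → 0 — eliminated
Only U4 stuck-at-1 reproduces the observed 1.

U4 stuck-at-1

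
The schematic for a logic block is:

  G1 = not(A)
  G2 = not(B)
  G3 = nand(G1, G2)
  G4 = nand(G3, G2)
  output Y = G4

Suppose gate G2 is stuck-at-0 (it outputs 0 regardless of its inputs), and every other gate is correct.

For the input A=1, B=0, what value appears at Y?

1

Propagate with G2 forced: G1=0, G2=0 [stuck-at-0], G3=1, G4=1.
So Y = 1. (Without the fault it would be 0.)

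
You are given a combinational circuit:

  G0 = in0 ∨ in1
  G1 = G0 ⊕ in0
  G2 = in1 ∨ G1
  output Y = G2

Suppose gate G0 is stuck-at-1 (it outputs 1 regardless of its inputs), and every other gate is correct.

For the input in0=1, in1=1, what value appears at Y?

1

Propagate with G0 forced: G0=1 [stuck-at-1], G1=0, G2=1.
So Y = 1. (Same as the fault-free value — the fault is masked on this input.)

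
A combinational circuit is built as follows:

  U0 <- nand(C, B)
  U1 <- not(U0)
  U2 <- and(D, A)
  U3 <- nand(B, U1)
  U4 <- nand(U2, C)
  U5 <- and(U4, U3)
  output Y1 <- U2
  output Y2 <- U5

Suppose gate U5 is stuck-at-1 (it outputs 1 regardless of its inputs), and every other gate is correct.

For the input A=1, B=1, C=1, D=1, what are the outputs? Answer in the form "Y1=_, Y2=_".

Y1=1, Y2=1

Propagate with U5 forced: U0=0, U1=1, U2=1, U3=0, U4=0, U5=1 [stuck-at-1].
So the outputs are Y1=1, Y2=1. (Without the fault they would be Y1=1, Y2=0.)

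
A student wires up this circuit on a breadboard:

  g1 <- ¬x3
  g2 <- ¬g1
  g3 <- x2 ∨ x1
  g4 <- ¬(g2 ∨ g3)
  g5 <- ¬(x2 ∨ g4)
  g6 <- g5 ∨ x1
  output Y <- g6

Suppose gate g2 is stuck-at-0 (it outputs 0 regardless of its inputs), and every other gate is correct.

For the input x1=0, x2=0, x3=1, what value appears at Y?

0

Propagate with g2 forced: g1=0, g2=0 [stuck-at-0], g3=0, g4=1, g5=0, g6=0.
So Y = 0. (Without the fault it would be 1.)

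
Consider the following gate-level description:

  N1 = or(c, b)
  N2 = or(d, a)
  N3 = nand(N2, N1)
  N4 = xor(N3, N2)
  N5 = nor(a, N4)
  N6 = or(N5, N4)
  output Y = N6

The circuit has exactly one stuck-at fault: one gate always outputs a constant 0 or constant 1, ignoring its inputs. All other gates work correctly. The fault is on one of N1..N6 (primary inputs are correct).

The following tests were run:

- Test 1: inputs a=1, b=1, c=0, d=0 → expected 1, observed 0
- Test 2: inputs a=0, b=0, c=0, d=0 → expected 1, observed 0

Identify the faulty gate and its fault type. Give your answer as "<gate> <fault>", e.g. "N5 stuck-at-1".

Fault-free values for test 1 (a=1, b=1, c=0, d=0): N1=1, N2=1, N3=0, N4=1, N5=0, N6=1, giving Y=1. Observed 0.
Test 1: faults giving observed 0 are {N1 stuck-at-0, N3 stuck-at-1, N4 stuck-at-0, N6 stuck-at-0}.
Test 2 (a=0, b=0, c=0, d=0): fault-free N1=0, N2=0, N3=1, N4=1, N5=0, N6=1 → 1; observed 0. Eliminates N1 stuck-at-0, N3 stuck-at-1, N4 stuck-at-0.
Only N6 stuck-at-0 is consistent with every test.

N6 stuck-at-0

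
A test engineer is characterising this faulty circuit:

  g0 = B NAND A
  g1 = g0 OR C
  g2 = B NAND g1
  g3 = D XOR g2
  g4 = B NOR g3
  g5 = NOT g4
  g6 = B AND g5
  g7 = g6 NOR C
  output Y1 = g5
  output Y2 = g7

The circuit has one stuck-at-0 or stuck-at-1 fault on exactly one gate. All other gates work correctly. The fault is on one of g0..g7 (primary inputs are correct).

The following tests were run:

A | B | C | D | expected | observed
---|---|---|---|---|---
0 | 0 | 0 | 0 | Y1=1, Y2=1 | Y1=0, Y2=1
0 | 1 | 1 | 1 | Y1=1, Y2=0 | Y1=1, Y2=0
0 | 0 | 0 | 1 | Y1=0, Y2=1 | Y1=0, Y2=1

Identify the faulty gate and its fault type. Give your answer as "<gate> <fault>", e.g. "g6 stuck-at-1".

Fault-free values for test 1 (A=0, B=0, C=0, D=0): g0=1, g1=1, g2=1, g3=1, g4=0, g5=1, g6=0, g7=1, giving Y1=1, Y2=1. Observed Y1=0, Y2=1.
Test 1: faults giving observed Y1=0, Y2=1 are {g2 stuck-at-0, g3 stuck-at-0, g4 stuck-at-1, g5 stuck-at-0}.
Test 2 (A=0, B=1, C=1, D=1): fault-free g0=1, g1=1, g2=0, g3=1, g4=0, g5=1, g6=1, g7=0 → Y1=1, Y2=0; observed Y1=1, Y2=0. Eliminates g4 stuck-at-1, g5 stuck-at-0.
Test 3 (A=0, B=0, C=0, D=1): fault-free g0=1, g1=1, g2=1, g3=0, g4=1, g5=0, g6=0, g7=1 → Y1=0, Y2=1; observed Y1=0, Y2=1. Eliminates g2 stuck-at-0.
Only g3 stuck-at-0 is consistent with every test.

g3 stuck-at-0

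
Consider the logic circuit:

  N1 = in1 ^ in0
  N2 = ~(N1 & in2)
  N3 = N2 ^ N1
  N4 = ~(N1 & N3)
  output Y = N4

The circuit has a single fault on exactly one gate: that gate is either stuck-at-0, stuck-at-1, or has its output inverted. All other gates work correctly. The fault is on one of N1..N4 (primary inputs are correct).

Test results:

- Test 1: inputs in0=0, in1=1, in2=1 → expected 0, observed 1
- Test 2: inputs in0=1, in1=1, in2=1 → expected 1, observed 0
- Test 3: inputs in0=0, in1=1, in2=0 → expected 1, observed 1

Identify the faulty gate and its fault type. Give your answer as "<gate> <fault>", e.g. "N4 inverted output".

N1 inverted output

Fault-free values for test 1 (in0=0, in1=1, in2=1): N1=1, N2=0, N3=1, N4=0, giving Y=0. Observed 1.
Test 1: faults giving observed 1 are {N1 stuck-at-0, N1 inverted output, N2 stuck-at-1, N2 inverted output, N3 stuck-at-0, N3 inverted output, N4 stuck-at-1, N4 inverted output}.
Test 2 (in0=1, in1=1, in2=1): fault-free N1=0, N2=1, N3=1, N4=1 → 1; observed 0. Eliminates N1 stuck-at-0, N2 stuck-at-1, N2 inverted output, N3 stuck-at-0, N3 inverted output, N4 stuck-at-1.
Test 3 (in0=0, in1=1, in2=0): fault-free N1=1, N2=1, N3=0, N4=1 → 1; observed 1. Eliminates N4 inverted output.
Only N1 inverted output is consistent with every test.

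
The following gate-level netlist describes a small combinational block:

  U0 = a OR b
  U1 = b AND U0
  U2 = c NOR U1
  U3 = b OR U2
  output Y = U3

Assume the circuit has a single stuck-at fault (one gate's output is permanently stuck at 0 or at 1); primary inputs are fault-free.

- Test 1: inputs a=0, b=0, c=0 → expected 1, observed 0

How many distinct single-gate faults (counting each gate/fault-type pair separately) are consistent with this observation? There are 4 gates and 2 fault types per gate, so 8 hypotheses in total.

3

Fault-free: U0=0, U1=0, U2=1, U3=1 → 1. Observed 0.
  U0 stuck-at-0: output 1 ✗
  U0 stuck-at-1: output 1 ✗
  U1 stuck-at-0: output 1 ✗
  U1 stuck-at-1: output 0 ✓
  U2 stuck-at-0: output 0 ✓
  U2 stuck-at-1: output 1 ✗
  U3 stuck-at-0: output 0 ✓
  U3 stuck-at-1: output 1 ✗
Consistent faults: {U1 stuck-at-1, U2 stuck-at-0, U3 stuck-at-0} — 3 in all.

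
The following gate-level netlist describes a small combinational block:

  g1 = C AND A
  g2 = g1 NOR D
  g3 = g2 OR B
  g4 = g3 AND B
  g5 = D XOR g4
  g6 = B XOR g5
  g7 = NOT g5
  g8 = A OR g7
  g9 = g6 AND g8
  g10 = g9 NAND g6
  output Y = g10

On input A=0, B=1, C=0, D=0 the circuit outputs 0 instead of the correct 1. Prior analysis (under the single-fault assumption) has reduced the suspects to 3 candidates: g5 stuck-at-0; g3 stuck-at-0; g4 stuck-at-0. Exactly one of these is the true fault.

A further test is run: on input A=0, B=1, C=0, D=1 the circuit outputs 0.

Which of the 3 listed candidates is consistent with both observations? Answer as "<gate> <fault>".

Evaluate each candidate on input A=0, B=1, C=0, D=1:
  g5 stuck-at-0: g1=0, g2=0, g3=1, g4=1, g5=0 [stuck-at-0], g6=1, g7=1, g8=1, g9=1, g10=0 → 0 — matches
  g3 stuck-at-0: g1=0, g2=0, g3=0 [stuck-at-0], g4=0, g5=1, g6=0, g7=0, g8=0, g9=0, g10=1 → 1 — eliminated
  g4 stuck-at-0: g1=0, g2=0, g3=1, g4=0 [stuck-at-0], g5=1, g6=0, g7=0, g8=0, g9=0, g10=1 → 1 — eliminated
Only g5 stuck-at-0 reproduces the observed 0.

g5 stuck-at-0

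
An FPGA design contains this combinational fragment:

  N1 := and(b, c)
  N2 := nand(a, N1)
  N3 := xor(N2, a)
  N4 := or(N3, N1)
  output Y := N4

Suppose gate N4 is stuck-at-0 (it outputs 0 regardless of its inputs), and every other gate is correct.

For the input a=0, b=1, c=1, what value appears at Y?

0

Propagate with N4 forced: N1=1, N2=1, N3=1, N4=0 [stuck-at-0].
So Y = 0. (Without the fault it would be 1.)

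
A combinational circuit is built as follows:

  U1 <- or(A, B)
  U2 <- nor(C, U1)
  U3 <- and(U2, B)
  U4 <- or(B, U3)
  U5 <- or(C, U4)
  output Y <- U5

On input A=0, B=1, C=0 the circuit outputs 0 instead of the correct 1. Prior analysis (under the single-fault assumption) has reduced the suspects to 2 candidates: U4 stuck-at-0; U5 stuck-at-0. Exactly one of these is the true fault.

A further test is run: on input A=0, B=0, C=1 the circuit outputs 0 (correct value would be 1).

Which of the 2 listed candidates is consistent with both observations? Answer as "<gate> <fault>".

U5 stuck-at-0

Evaluate each candidate on input A=0, B=0, C=1:
  U4 stuck-at-0: U1=0, U2=0, U3=0, U4=0 [stuck-at-0], U5=1 → 1 — eliminated
  U5 stuck-at-0: U1=0, U2=0, U3=0, U4=0, U5=0 [stuck-at-0] → 0 — matches
Only U5 stuck-at-0 reproduces the observed 0.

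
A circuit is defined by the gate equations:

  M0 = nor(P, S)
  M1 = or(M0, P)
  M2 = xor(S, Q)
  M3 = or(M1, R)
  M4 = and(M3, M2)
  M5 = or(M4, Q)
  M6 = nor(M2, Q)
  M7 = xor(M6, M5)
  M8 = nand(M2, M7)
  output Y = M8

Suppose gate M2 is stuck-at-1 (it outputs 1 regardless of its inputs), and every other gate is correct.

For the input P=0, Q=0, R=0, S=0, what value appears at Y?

Propagate with M2 forced: M0=1, M1=1, M2=1 [stuck-at-1], M3=1, M4=1, M5=1, M6=0, M7=1, M8=0.
So Y = 0. (Without the fault it would be 1.)

0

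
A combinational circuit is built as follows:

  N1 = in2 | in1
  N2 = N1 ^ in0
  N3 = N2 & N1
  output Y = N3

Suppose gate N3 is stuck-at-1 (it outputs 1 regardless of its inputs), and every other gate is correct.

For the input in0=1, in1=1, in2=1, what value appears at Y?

Propagate with N3 forced: N1=1, N2=0, N3=1 [stuck-at-1].
So Y = 1. (Without the fault it would be 0.)

1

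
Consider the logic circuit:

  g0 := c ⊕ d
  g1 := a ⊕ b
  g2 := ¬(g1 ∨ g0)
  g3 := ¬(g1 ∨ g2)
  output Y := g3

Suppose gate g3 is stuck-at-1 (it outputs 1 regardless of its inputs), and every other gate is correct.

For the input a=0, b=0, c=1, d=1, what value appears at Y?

Propagate with g3 forced: g0=0, g1=0, g2=1, g3=1 [stuck-at-1].
So Y = 1. (Without the fault it would be 0.)

1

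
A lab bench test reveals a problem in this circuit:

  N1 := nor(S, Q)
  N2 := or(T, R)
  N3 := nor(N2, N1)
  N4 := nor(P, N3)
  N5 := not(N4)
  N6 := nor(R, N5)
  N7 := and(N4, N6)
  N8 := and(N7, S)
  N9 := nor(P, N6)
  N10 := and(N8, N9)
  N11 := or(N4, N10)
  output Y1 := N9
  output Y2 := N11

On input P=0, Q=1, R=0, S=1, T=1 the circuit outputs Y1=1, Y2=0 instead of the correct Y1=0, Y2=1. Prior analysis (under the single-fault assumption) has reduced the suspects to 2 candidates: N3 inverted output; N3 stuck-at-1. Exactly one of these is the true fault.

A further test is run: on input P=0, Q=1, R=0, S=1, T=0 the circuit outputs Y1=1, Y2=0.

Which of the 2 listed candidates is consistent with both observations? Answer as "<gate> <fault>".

Evaluate each candidate on input P=0, Q=1, R=0, S=1, T=0:
  N3 inverted output: N1=0, N2=0, N3=0 [inverted output], N4=1, N5=0, N6=1, N7=1, N8=1, N9=0, N10=0, N11=1 → Y1=0, Y2=1 — eliminated
  N3 stuck-at-1: N1=0, N2=0, N3=1 [stuck-at-1], N4=0, N5=1, N6=0, N7=0, N8=0, N9=1, N10=0, N11=0 → Y1=1, Y2=0 — matches
Only N3 stuck-at-1 reproduces the observed Y1=1, Y2=0.

N3 stuck-at-1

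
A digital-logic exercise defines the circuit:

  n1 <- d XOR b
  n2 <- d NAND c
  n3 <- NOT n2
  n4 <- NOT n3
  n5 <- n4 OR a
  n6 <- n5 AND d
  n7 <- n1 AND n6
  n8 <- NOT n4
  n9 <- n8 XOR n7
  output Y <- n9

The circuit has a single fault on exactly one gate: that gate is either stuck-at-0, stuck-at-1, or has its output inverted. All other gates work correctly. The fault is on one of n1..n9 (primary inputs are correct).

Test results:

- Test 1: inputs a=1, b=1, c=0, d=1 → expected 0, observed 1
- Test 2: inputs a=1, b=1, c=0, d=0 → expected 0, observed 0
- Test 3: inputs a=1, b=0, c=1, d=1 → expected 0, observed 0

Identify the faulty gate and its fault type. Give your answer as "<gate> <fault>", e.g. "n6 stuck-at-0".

Fault-free values for test 1 (a=1, b=1, c=0, d=1): n1=0, n2=1, n3=0, n4=1, n5=1, n6=1, n7=0, n8=0, n9=0, giving Y=0. Observed 1.
Test 1: faults giving observed 1 are {n1 stuck-at-1, n1 inverted output, n2 stuck-at-0, n2 inverted output, n3 stuck-at-1, n3 inverted output, n4 stuck-at-0, n4 inverted output, n7 stuck-at-1, n7 inverted output, n8 stuck-at-1, n8 inverted output, n9 stuck-at-1, n9 inverted output}.
Test 2 (a=1, b=1, c=0, d=0): fault-free n1=1, n2=1, n3=0, n4=1, n5=1, n6=0, n7=0, n8=0, n9=0 → 0; observed 0. Eliminates n2 stuck-at-0, n2 inverted output, n3 stuck-at-1, n3 inverted output, n4 stuck-at-0, n4 inverted output, n7 stuck-at-1, n7 inverted output, n8 stuck-at-1, n8 inverted output, n9 stuck-at-1, n9 inverted output.
Test 3 (a=1, b=0, c=1, d=1): fault-free n1=1, n2=0, n3=1, n4=0, n5=1, n6=1, n7=1, n8=1, n9=0 → 0; observed 0. Eliminates n1 inverted output.
Only n1 stuck-at-1 is consistent with every test.

n1 stuck-at-1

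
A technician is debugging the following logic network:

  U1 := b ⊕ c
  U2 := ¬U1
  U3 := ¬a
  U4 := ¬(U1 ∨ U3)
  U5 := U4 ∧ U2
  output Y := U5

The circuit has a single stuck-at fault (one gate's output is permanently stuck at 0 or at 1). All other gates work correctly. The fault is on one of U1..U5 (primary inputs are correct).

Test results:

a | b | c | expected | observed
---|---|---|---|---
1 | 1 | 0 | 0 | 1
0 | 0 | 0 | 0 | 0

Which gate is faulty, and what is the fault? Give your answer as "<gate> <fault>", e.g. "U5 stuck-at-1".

U1 stuck-at-0

Fault-free values for test 1 (a=1, b=1, c=0): U1=1, U2=0, U3=0, U4=0, U5=0, giving Y=0. Observed 1.
Test 1: faults giving observed 1 are {U1 stuck-at-0, U5 stuck-at-1}.
Test 2 (a=0, b=0, c=0): fault-free U1=0, U2=1, U3=1, U4=0, U5=0 → 0; observed 0. Eliminates U5 stuck-at-1.
Only U1 stuck-at-0 is consistent with every test.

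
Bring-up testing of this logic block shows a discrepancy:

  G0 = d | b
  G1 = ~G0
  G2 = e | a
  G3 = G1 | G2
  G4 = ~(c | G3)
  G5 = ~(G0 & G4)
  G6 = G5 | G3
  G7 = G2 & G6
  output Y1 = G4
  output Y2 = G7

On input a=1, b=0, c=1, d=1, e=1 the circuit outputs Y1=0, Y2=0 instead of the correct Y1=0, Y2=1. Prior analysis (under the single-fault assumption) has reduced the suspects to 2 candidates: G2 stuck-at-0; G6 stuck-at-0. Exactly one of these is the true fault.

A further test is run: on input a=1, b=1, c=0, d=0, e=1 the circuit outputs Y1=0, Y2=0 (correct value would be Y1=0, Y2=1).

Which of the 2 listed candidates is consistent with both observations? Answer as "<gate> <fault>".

G6 stuck-at-0

Evaluate each candidate on input a=1, b=1, c=0, d=0, e=1:
  G2 stuck-at-0: G0=1, G1=0, G2=0 [stuck-at-0], G3=0, G4=1, G5=0, G6=0, G7=0 → Y1=1, Y2=0 — eliminated
  G6 stuck-at-0: G0=1, G1=0, G2=1, G3=1, G4=0, G5=1, G6=0 [stuck-at-0], G7=0 → Y1=0, Y2=0 — matches
Only G6 stuck-at-0 reproduces the observed Y1=0, Y2=0.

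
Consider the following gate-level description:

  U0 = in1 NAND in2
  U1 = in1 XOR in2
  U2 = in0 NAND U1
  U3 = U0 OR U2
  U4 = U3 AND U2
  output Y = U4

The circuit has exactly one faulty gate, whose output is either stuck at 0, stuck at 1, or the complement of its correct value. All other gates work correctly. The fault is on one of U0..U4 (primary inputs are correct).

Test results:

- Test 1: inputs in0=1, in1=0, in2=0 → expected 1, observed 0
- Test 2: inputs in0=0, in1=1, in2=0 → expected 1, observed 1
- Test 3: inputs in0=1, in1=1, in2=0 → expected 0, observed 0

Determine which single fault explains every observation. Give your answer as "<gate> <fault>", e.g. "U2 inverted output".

U1 stuck-at-1

Fault-free values for test 1 (in0=1, in1=0, in2=0): U0=1, U1=0, U2=1, U3=1, U4=1, giving Y=1. Observed 0.
Test 1: faults giving observed 0 are {U1 stuck-at-1, U1 inverted output, U2 stuck-at-0, U2 inverted output, U3 stuck-at-0, U3 inverted output, U4 stuck-at-0, U4 inverted output}.
Test 2 (in0=0, in1=1, in2=0): fault-free U0=1, U1=1, U2=1, U3=1, U4=1 → 1; observed 1. Eliminates U2 stuck-at-0, U2 inverted output, U3 stuck-at-0, U3 inverted output, U4 stuck-at-0, U4 inverted output.
Test 3 (in0=1, in1=1, in2=0): fault-free U0=1, U1=1, U2=0, U3=1, U4=0 → 0; observed 0. Eliminates U1 inverted output.
Only U1 stuck-at-1 is consistent with every test.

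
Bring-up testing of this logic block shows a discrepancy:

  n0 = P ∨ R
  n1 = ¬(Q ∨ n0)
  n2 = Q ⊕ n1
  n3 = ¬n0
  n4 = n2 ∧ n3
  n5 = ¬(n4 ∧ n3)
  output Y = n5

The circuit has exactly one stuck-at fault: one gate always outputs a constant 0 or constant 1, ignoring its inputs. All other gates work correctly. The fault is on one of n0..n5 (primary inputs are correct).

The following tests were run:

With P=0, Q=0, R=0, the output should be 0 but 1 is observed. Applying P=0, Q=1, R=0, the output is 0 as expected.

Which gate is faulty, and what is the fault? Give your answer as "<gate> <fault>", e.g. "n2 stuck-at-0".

Fault-free values for test 1 (P=0, Q=0, R=0): n0=0, n1=1, n2=1, n3=1, n4=1, n5=0, giving Y=0. Observed 1.
Test 1: faults giving observed 1 are {n0 stuck-at-1, n1 stuck-at-0, n2 stuck-at-0, n3 stuck-at-0, n4 stuck-at-0, n5 stuck-at-1}.
Test 2 (P=0, Q=1, R=0): fault-free n0=0, n1=0, n2=1, n3=1, n4=1, n5=0 → 0; observed 0. Eliminates n0 stuck-at-1, n2 stuck-at-0, n3 stuck-at-0, n4 stuck-at-0, n5 stuck-at-1.
Only n1 stuck-at-0 is consistent with every test.

n1 stuck-at-0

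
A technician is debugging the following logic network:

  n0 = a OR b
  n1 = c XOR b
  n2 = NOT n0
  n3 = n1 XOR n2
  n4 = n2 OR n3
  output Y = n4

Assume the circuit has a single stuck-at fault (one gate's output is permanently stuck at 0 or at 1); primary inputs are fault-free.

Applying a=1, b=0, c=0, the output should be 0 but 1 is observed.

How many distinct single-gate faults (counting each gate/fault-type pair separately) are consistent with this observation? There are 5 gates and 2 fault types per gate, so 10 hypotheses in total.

5

Fault-free: n0=1, n1=0, n2=0, n3=0, n4=0 → 0. Observed 1.
  n0 stuck-at-0: output 1 ✓
  n0 stuck-at-1: output 0 ✗
  n1 stuck-at-0: output 0 ✗
  n1 stuck-at-1: output 1 ✓
  n2 stuck-at-0: output 0 ✗
  n2 stuck-at-1: output 1 ✓
  n3 stuck-at-0: output 0 ✗
  n3 stuck-at-1: output 1 ✓
  n4 stuck-at-0: output 0 ✗
  n4 stuck-at-1: output 1 ✓
Consistent faults: {n0 stuck-at-0, n1 stuck-at-1, n2 stuck-at-1, n3 stuck-at-1, n4 stuck-at-1} — 5 in all.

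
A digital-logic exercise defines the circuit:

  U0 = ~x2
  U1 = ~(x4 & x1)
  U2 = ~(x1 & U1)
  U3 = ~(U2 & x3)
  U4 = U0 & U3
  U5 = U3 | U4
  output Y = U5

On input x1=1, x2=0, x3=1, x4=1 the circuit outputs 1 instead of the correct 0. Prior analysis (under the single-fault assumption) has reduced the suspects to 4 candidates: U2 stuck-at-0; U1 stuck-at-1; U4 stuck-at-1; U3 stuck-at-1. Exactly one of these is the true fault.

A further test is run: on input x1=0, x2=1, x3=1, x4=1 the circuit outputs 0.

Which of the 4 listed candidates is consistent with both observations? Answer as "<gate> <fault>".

U1 stuck-at-1

Evaluate each candidate on input x1=0, x2=1, x3=1, x4=1:
  U2 stuck-at-0: U0=0, U1=1, U2=0 [stuck-at-0], U3=1, U4=0, U5=1 → 1 — eliminated
  U1 stuck-at-1: U0=0, U1=1 [stuck-at-1], U2=1, U3=0, U4=0, U5=0 → 0 — matches
  U4 stuck-at-1: U0=0, U1=1, U2=1, U3=0, U4=1 [stuck-at-1], U5=1 → 1 — eliminated
  U3 stuck-at-1: U0=0, U1=1, U2=1, U3=1 [stuck-at-1], U4=0, U5=1 → 1 — eliminated
Only U1 stuck-at-1 reproduces the observed 0.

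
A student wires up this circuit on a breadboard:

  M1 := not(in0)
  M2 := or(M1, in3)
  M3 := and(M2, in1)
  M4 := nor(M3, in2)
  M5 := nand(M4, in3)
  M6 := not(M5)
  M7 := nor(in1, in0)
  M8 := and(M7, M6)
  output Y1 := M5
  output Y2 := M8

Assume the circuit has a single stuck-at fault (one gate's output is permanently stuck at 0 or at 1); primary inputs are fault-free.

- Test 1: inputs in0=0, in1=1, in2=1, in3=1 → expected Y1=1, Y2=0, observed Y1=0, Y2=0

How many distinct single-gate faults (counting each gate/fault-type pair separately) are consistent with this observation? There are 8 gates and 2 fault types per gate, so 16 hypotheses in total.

Fault-free: M1=1, M2=1, M3=1, M4=0, M5=1, M6=0, M7=0, M8=0 → Y1=1, Y2=0. Observed Y1=0, Y2=0.
  M1: none of the 2 fault types match ✗
  M2: none of the 2 fault types match ✗
  M3: none of the 2 fault types match ✗
  M4: stuck-at-1 ✓; others ✗
  M5: stuck-at-0 ✓; others ✗
  M6: none of the 2 fault types match ✗
  M7: none of the 2 fault types match ✗
  M8: none of the 2 fault types match ✗
Consistent faults: {M4 stuck-at-1, M5 stuck-at-0} — 2 in all.

2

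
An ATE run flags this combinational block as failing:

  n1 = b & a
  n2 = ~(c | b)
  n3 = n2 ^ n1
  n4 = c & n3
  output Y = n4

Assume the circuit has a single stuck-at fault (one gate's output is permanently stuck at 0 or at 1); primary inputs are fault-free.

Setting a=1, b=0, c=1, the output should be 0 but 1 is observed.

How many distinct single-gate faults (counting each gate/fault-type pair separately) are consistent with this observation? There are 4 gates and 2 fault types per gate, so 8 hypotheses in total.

4

Fault-free: n1=0, n2=0, n3=0, n4=0 → 0. Observed 1.
  n1 stuck-at-0: output 0 ✗
  n1 stuck-at-1: output 1 ✓
  n2 stuck-at-0: output 0 ✗
  n2 stuck-at-1: output 1 ✓
  n3 stuck-at-0: output 0 ✗
  n3 stuck-at-1: output 1 ✓
  n4 stuck-at-0: output 0 ✗
  n4 stuck-at-1: output 1 ✓
Consistent faults: {n1 stuck-at-1, n2 stuck-at-1, n3 stuck-at-1, n4 stuck-at-1} — 4 in all.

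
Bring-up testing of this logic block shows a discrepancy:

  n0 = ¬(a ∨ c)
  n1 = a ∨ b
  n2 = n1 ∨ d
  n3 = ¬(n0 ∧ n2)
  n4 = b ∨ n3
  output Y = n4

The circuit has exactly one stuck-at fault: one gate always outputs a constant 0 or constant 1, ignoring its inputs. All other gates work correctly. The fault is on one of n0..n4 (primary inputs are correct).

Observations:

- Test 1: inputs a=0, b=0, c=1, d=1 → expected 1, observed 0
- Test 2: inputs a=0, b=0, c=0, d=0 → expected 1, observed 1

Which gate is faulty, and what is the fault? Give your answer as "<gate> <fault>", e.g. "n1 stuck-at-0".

Fault-free values for test 1 (a=0, b=0, c=1, d=1): n0=0, n1=0, n2=1, n3=1, n4=1, giving Y=1. Observed 0.
Test 1: faults giving observed 0 are {n0 stuck-at-1, n3 stuck-at-0, n4 stuck-at-0}.
Test 2 (a=0, b=0, c=0, d=0): fault-free n0=1, n1=0, n2=0, n3=1, n4=1 → 1; observed 1. Eliminates n3 stuck-at-0, n4 stuck-at-0.
Only n0 stuck-at-1 is consistent with every test.

n0 stuck-at-1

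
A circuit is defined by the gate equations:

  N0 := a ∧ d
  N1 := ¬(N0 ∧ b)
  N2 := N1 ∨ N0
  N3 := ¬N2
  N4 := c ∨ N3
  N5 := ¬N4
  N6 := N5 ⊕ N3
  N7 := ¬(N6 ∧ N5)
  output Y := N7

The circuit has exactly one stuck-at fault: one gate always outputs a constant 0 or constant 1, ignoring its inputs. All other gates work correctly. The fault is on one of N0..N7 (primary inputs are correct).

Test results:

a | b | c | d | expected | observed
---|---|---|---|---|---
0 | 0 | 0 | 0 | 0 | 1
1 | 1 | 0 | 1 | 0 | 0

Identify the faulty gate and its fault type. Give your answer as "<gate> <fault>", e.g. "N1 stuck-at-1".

N1 stuck-at-0

Fault-free values for test 1 (a=0, b=0, c=0, d=0): N0=0, N1=1, N2=1, N3=0, N4=0, N5=1, N6=1, N7=0, giving Y=0. Observed 1.
Test 1: faults giving observed 1 are {N1 stuck-at-0, N2 stuck-at-0, N3 stuck-at-1, N4 stuck-at-1, N5 stuck-at-0, N6 stuck-at-0, N7 stuck-at-1}.
Test 2 (a=1, b=1, c=0, d=1): fault-free N0=1, N1=0, N2=1, N3=0, N4=0, N5=1, N6=1, N7=0 → 0; observed 0. Eliminates N2 stuck-at-0, N3 stuck-at-1, N4 stuck-at-1, N5 stuck-at-0, N6 stuck-at-0, N7 stuck-at-1.
Only N1 stuck-at-0 is consistent with every test.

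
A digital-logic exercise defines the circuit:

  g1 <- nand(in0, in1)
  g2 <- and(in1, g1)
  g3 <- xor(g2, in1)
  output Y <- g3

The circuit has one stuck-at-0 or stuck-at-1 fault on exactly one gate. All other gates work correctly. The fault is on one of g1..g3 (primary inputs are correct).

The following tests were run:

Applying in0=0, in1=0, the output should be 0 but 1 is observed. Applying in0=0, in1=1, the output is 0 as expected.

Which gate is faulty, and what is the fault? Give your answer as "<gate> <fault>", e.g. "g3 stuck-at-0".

Fault-free values for test 1 (in0=0, in1=0): g1=1, g2=0, g3=0, giving Y=0. Observed 1.
Test 1: faults giving observed 1 are {g2 stuck-at-1, g3 stuck-at-1}.
Test 2 (in0=0, in1=1): fault-free g1=1, g2=1, g3=0 → 0; observed 0. Eliminates g3 stuck-at-1.
Only g2 stuck-at-1 is consistent with every test.

g2 stuck-at-1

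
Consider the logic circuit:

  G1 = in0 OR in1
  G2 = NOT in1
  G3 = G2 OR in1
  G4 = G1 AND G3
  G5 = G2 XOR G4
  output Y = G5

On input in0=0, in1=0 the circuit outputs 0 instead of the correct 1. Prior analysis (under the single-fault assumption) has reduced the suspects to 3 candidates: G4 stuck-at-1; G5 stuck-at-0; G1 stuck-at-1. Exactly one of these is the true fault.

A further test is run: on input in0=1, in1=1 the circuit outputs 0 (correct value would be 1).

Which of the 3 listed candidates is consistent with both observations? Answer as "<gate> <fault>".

Evaluate each candidate on input in0=1, in1=1:
  G4 stuck-at-1: G1=1, G2=0, G3=1, G4=1 [stuck-at-1], G5=1 → 1 — eliminated
  G5 stuck-at-0: G1=1, G2=0, G3=1, G4=1, G5=0 [stuck-at-0] → 0 — matches
  G1 stuck-at-1: G1=1 [stuck-at-1], G2=0, G3=1, G4=1, G5=1 → 1 — eliminated
Only G5 stuck-at-0 reproduces the observed 0.

G5 stuck-at-0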